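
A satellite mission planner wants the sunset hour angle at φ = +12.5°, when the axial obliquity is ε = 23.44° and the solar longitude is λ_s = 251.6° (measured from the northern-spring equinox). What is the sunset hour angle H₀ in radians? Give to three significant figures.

Solar declination: sin δ = sin ε · sin λ_s = sin 23.44° × sin 251.6° = -0.37745, so δ = -22.176°.
cos H₀ = −tan φ · tan δ = −tan(+12.5°) × tan(-22.176°) = 0.0904, so H₀ = 1.4803 rad = 84.82°.

H₀ = 1.48 rad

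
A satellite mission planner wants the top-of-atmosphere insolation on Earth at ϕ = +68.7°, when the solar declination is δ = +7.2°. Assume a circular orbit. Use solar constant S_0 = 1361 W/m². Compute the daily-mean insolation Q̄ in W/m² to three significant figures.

cos h₀ = −tan(+68.7°) tan(+7.200°) = -0.3240, h₀ = 1.9008 rad.
Bracket: h₀ sin ϕ sin δ + cos ϕ cos δ sin h₀ = 1.9008×0.93169×0.12533 + 0.36325×0.99211×0.94605 = 0.221954 + 0.340941 = 0.562895.
Q̄ = (S_0/π) × [bracket] = (1361/π) × 0.562895 = 243.9 W/m².

Q̄ ≈ 244 W/m²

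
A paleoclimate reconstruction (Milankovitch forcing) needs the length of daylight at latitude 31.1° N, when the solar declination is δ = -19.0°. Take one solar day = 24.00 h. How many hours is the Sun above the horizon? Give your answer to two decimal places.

cos H₀ = −tan φ · tan δ = −tan(+31.1°) × tan(-19.000°) = 0.2077, so H₀ = 1.3616 rad = 78.01°.
Daylight = 2H₀/(2π) × 24.00 h = (1.3616/π) × 24.00 = 10.40 h.

10.40 h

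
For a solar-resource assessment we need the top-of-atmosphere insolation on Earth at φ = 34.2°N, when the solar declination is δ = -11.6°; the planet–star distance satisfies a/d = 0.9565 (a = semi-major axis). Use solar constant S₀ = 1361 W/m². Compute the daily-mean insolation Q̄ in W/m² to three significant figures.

Q̄ ≈ 254 W/m²

cos H₀ = −tan(+34.2°) tan(-11.600°) = 0.1395, H₀ = 1.4308 rad.
Bracket: H₀ sin φ sin δ + cos φ cos δ sin H₀ = 1.4308×0.56208×-0.20108 + 0.82708×0.97958×0.99022 = -0.161713 + 0.802267 = 0.640554.
Inverse-square distance factor (a/d)² = 0.9565² = 0.914892.
Q̄ = (S₀/π) × 0.914892 × [bracket] = (1361/π) × 0.914892 × 0.640554 = 253.9 W/m².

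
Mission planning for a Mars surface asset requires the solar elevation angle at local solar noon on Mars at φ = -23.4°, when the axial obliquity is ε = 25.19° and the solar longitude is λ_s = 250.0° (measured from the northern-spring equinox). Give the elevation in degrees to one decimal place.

89.8°

Solar declination: sin δ = sin ε · sin λ_s = sin 25.19° × sin 250.0° = -0.39995, so δ = -23.575°.
At local noon the hour angle is zero, so the zenith angle equals |φ − δ| = |-23.4° − (-23.575°)| = 0.175°.
Elevation = 90° − 0.175° = 89.8°.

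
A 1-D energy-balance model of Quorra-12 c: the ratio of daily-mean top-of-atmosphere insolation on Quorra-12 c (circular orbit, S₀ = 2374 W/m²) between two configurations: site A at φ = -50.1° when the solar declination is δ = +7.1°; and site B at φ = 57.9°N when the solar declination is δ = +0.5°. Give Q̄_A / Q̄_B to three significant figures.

— Configuration A (φ=-50.1°):
cos H₀ = −tan(-50.1°) tan(+7.100°) = 0.1490, H₀ = 1.4213 rad.
Bracket: H₀ sin φ sin δ + cos φ cos δ sin H₀ = 1.4213×-0.76717×0.12360 + 0.64145×0.99233×0.98884 = -0.134771 + 0.629426 = 0.494655.
Q̄ = (S₀/π) × [bracket] = (2374/π) × 0.494655 = 373.79 W/m².
— Configuration B (φ=+57.9°):
cos H₀ = −tan(+57.9°) tan(+0.500°) = -0.0139, H₀ = 1.5847 rad.
Bracket: H₀ sin φ sin δ + cos φ cos δ sin H₀ = 1.5847×0.84712×0.00873 + 0.53140×0.99996×0.99990 = 0.011719 + 0.531326 = 0.543045.
Q̄ = (S₀/π) × [bracket] = (2374/π) × 0.543045 = 410.36 W/m².
Ratio Q̄_A / Q̄_B = 373.79 / 410.36 = 0.9109.

Q̄_A / Q̄_B ≈ 0.911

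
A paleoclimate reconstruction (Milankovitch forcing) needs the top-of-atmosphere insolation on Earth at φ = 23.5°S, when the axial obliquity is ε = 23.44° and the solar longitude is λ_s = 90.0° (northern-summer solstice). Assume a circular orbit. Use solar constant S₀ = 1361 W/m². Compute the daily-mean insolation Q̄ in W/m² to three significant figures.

Solar declination: sin δ = sin ε · sin λ_s = sin 23.44° × sin 90.0° = 0.39779, so δ = +23.440°.
cos H₀ = −tan(-23.5°) tan(+23.440°) = 0.1885, H₀ = 1.3811 rad.
Bracket: H₀ sin φ sin δ + cos φ cos δ sin H₀ = 1.3811×-0.39875×0.39779 + 0.91706×0.91748×0.98207 = -0.219068 + 0.826298 = 0.607230.
Q̄ = (S₀/π) × [bracket] = (1361/π) × 0.607230 = 263.1 W/m².

Q̄ ≈ 263 W/m²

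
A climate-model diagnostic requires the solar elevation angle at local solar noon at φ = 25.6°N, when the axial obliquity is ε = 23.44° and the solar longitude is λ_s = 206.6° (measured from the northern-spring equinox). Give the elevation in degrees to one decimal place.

54.1°

Solar declination: sin δ = sin ε · sin λ_s = sin 23.44° × sin 206.6° = -0.17811, so δ = -10.260°.
At local noon the hour angle is zero, so the zenith angle equals |φ − δ| = |+25.6° − (-10.260°)| = 35.860°.
Elevation = 90° − 35.860° = 54.1°.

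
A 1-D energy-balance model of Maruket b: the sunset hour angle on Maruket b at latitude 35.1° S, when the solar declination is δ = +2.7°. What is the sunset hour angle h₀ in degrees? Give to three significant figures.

h₀ = 88.1°

cos h₀ = −tan ϕ · tan δ = −tan(-35.1°) × tan(+2.700°) = 0.0331, so h₀ = 1.5376 rad = 88.10°.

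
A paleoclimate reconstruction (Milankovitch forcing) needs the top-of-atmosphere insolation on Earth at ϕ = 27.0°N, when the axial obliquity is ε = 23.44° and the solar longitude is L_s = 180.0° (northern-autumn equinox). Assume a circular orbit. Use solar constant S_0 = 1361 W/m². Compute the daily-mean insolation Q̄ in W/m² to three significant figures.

Q̄ ≈ 386 W/m²

Solar declination: sin δ = sin ε · sin L_s = sin 23.44° × sin 180.0° = 0.00000, so δ = +0.000°.
cos h₀ = −tan(+27.0°) tan(+0.000°) = -0.0000, h₀ = 1.5708 rad.
Bracket: h₀ sin ϕ sin δ + cos ϕ cos δ sin h₀ = 1.5708×0.45399×0.00000 + 0.89101×1.00000×1.00000 = 0.000000 + 0.891010 = 0.891010.
Q̄ = (S_0/π) × [bracket] = (1361/π) × 0.891010 = 386.0 W/m².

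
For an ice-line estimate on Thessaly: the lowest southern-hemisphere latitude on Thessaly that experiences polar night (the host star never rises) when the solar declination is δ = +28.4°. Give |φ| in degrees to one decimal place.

|φ| = 61.6°

Polar night requires cos H₀ = −tan φ tan δ ≥ 1, i.e. tan φ tan δ ≤ −1.
The boundary is |tan φ| · |tan δ| = 1, so |φ| = 90° − |δ| = 90° − 28.4° = 61.6° in the southern hemisphere.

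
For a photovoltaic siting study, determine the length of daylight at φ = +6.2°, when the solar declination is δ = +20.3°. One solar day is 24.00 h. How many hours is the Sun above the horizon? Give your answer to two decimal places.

12.31 h

cos H₀ = −tan φ · tan δ = −tan(+6.2°) × tan(+20.300°) = -0.0402, so H₀ = 1.6110 rad = 92.30°.
Daylight = 2H₀/(2π) × 24.00 h = (1.6110/π) × 24.00 = 12.31 h.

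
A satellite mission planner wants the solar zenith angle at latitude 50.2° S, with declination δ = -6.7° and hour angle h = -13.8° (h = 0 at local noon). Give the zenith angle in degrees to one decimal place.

θ_z = 45.0°

cos θ_z = sin ϕ sin δ + cos ϕ cos δ cos h = 0.089636 + 0.617387 = 0.707023.
θ_z = arccos(0.707023) = 45.0°.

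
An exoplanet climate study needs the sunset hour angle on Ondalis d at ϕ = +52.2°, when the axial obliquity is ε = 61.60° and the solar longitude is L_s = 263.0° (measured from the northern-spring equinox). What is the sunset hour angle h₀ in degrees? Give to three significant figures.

Solar declination: sin δ = sin ε · sin L_s = sin 61.60° × sin 263.0° = -0.87309, so δ = -60.820°.
cos h₀ = −tan ϕ · tan δ = 2.3086 ≥ 1, so the host star never rises (polar night) and h₀ = 0.

h₀ = 0.00°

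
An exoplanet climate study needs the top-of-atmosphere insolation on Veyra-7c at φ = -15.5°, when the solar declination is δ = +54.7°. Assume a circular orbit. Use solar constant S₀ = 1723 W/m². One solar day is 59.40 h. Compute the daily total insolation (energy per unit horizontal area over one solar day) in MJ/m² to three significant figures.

30.2 MJ/m²

cos H₀ = −tan(-15.5°) tan(+54.700°) = 0.3917, H₀ = 1.1683 rad.
Bracket: H₀ sin φ sin δ + cos φ cos δ sin H₀ = 1.1683×-0.26724×0.81614 + 0.96363×0.57786×0.92010 = -0.254812 + 0.512351 = 0.257539.
Q̄ = (S₀/π) × [bracket] = (1723/π) × 0.257539 = 141.25 W/m².
Daily total = Q̄ × 59.40 h × 3600 s/h = 141.25 × 59.40 × 3600 / 10⁶ = 30.20 MJ/m².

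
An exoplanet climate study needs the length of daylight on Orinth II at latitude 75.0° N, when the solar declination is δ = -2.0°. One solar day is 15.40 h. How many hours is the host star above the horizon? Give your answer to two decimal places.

cos H₀ = −tan φ · tan δ = −tan(+75.0°) × tan(-2.000°) = 0.1303, so H₀ = 1.4401 rad = 82.51°.
Daylight = 2H₀/(2π) × 15.40 h = (1.4401/π) × 15.40 = 7.06 h.

7.06 h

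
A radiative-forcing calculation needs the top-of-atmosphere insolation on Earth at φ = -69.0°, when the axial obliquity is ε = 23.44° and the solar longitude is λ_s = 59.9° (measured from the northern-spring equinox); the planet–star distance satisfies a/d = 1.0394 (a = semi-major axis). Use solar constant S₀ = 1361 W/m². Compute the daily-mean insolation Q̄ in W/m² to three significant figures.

Q̄ ≈ 1.43 W/m²

Solar declination: sin δ = sin ε · sin λ_s = sin 23.44° × sin 59.9° = 0.34415, so δ = +20.130°.
cos H₀ = −tan(-69.0°) tan(+20.130°) = 0.9549, H₀ = 0.3016 rad.
Bracket: H₀ sin φ sin δ + cos φ cos δ sin H₀ = 0.3016×-0.93358×0.34415 + 0.35837×0.93892×0.29705 = -0.096902 + 0.099952 = 0.003050.
Inverse-square distance factor (a/d)² = 1.0394² = 1.080352.
Q̄ = (S₀/π) × 1.080352 × [bracket] = (1361/π) × 1.080352 × 0.003050 = 1.427 W/m².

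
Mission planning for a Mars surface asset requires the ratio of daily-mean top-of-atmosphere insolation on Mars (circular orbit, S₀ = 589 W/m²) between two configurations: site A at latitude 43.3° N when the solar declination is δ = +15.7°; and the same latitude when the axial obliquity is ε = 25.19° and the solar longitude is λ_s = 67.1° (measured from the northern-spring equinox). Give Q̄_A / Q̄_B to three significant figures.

Q̄_A / Q̄_B ≈ 0.887

— Configuration A (φ=+43.3°):
cos H₀ = −tan(+43.3°) tan(+15.700°) = -0.2649, H₀ = 1.8389 rad.
Bracket: H₀ sin φ sin δ + cos φ cos δ sin H₀ = 1.8389×0.68582×0.27060 + 0.72777×0.96269×0.96428 = 0.341268 + 0.675591 = 1.016859.
Q̄ = (S₀/π) × [bracket] = (589/π) × 1.016859 = 190.65 W/m².
— Configuration B (φ=+43.3°):
Solar declination: sin δ = sin ε · sin λ_s = sin 25.19° × sin 67.1° = 0.39208, so δ = +23.084°.
cos H₀ = −tan(+43.3°) tan(+23.084°) = -0.4016, H₀ = 1.9841 rad.
Bracket: H₀ sin φ sin δ + cos φ cos δ sin H₀ = 1.9841×0.68582×0.39208 + 0.72777×0.91993×0.91580 = 0.533517 + 0.613126 = 1.146643.
Q̄ = (S₀/π) × [bracket] = (589/π) × 1.146643 = 214.98 W/m².
Ratio Q̄_A / Q̄_B = 190.65 / 214.98 = 0.8868.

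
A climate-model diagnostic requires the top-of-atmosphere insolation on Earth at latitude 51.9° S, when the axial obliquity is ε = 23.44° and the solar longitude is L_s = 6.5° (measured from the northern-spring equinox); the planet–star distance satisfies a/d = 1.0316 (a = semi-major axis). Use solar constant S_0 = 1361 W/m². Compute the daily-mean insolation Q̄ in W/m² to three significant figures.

Q̄ ≈ 259 W/m²

Solar declination: sin δ = sin ε · sin L_s = sin 23.44° × sin 6.5° = 0.04503, so δ = +2.581°.
cos h₀ = −tan(-51.9°) tan(+2.581°) = 0.0575, h₀ = 1.5133 rad.
Bracket: h₀ sin ϕ sin δ + cos ϕ cos δ sin h₀ = 1.5133×-0.78694×0.04503 + 0.61704×0.99899×0.99835 = -0.053625 + 0.615400 = 0.561775.
Inverse-square distance factor (a/d)² = 1.0316² = 1.064199.
Q̄ = (S_0/π) × 1.064199 × [bracket] = (1361/π) × 1.064199 × 0.561775 = 259.0 W/m².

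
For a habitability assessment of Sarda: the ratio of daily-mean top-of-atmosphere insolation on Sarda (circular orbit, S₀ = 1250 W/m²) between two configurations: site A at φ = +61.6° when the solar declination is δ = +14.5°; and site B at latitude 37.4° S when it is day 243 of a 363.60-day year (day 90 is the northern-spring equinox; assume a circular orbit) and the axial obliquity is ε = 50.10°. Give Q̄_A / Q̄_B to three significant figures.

— Configuration A (φ=+61.6°):
cos H₀ = −tan(+61.6°) tan(+14.500°) = -0.4783, H₀ = 2.0695 rad.
Bracket: H₀ sin φ sin δ + cos φ cos δ sin H₀ = 2.0695×0.87965×0.25038 + 0.47562×0.96815×0.87819 = 0.455801 + 0.404381 = 0.860182.
Q̄ = (S₀/π) × [bracket] = (1250/π) × 0.860182 = 342.26 W/m².
— Configuration B (φ=-37.4°):
Solar longitude: λ_s = 360° × (243 − 90)/363.60 = 151.485°.
sin δ = sin 50.10° × sin 151.485° = 0.36623, so δ = +21.484°.
cos H₀ = −tan(-37.4°) tan(+21.484°) = 0.3009, H₀ = 1.2651 rad.
Bracket: H₀ sin φ sin δ + cos φ cos δ sin H₀ = 1.2651×-0.60738×0.36623 + 0.79441×0.93052×0.95365 = -0.281410 + 0.704952 = 0.423542.
Q̄ = (S₀/π) × [bracket] = (1250/π) × 0.423542 = 168.52 W/m².
Ratio Q̄_A / Q̄_B = 342.26 / 168.52 = 2.031.

Q̄_A / Q̄_B ≈ 2.03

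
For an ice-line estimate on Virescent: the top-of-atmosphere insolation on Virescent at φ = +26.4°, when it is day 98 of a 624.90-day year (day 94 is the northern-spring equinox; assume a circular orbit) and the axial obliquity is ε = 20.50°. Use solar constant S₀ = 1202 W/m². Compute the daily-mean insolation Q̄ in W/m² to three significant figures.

Q̄ ≈ 346 W/m²

Solar longitude: λ_s = 360° × (98 − 94)/624.90 = 2.304°.
sin δ = sin 20.50° × sin 2.304° = 0.01408, so δ = +0.807°.
cos H₀ = −tan(+26.4°) tan(+0.807°) = -0.0070, H₀ = 1.5778 rad.
Bracket: H₀ sin φ sin δ + cos φ cos δ sin H₀ = 1.5778×0.44464×0.01408 + 0.89571×0.99990×0.99998 = 0.009878 + 0.895603 = 0.905481.
Q̄ = (S₀/π) × [bracket] = (1202/π) × 0.905481 = 346.4 W/m².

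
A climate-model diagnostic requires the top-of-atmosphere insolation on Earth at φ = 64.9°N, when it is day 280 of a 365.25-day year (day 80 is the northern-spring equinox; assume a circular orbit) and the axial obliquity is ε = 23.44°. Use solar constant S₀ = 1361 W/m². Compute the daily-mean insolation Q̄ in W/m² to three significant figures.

Solar longitude: λ_s = 360° × (280 − 80)/365.25 = 197.125°.
sin δ = sin 23.44° × sin 197.125° = -0.11713, so δ = -6.727°.
cos H₀ = −tan(+64.9°) tan(-6.727°) = 0.2518, H₀ = 1.3163 rad.
Bracket: H₀ sin φ sin δ + cos φ cos δ sin H₀ = 1.3163×0.90557×-0.11713 + 0.42420×0.99312×0.96778 = -0.139619 + 0.407708 = 0.268089.
Q̄ = (S₀/π) × [bracket] = (1361/π) × 0.268089 = 116.1 W/m².

Q̄ ≈ 116 W/m²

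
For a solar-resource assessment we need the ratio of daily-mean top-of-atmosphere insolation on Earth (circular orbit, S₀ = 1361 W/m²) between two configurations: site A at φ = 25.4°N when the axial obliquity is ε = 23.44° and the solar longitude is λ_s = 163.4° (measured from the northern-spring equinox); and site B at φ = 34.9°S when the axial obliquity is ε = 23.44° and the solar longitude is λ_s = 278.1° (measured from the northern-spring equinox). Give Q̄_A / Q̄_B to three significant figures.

Q̄_A / Q̄_B ≈ 0.854

— Configuration A (φ=+25.4°):
Solar declination: sin δ = sin ε · sin λ_s = sin 23.44° × sin 163.4° = 0.11364, so δ = +6.525°.
cos H₀ = −tan(+25.4°) tan(+6.525°) = -0.0543, H₀ = 1.6251 rad.
Bracket: H₀ sin φ sin δ + cos φ cos δ sin H₀ = 1.6251×0.42894×0.11364 + 0.90334×0.99352×0.99852 = 0.079215 + 0.896158 = 0.975373.
Q̄ = (S₀/π) × [bracket] = (1361/π) × 0.975373 = 422.55 W/m².
— Configuration B (φ=-34.9°):
Solar declination: sin δ = sin ε · sin λ_s = sin 23.44° × sin 278.1° = -0.39382, so δ = -23.192°.
cos H₀ = −tan(-34.9°) tan(-23.192°) = -0.2989, H₀ = 1.8743 rad.
Bracket: H₀ sin φ sin δ + cos φ cos δ sin H₀ = 1.8743×-0.57215×-0.39382 + 0.82015×0.91919×0.95429 = 0.422325 + 0.719414 = 1.141739.
Q̄ = (S₀/π) × [bracket] = (1361/π) × 1.141739 = 494.62 W/m².
Ratio Q̄_A / Q̄_B = 422.55 / 494.62 = 0.8543.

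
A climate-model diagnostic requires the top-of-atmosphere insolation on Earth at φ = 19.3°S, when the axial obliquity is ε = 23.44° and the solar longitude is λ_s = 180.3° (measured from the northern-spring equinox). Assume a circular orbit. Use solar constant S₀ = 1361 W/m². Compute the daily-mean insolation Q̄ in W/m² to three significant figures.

Q̄ ≈ 409 W/m²

Solar declination: sin δ = sin ε · sin λ_s = sin 23.44° × sin 180.3° = -0.00208, so δ = -0.119°.
cos H₀ = −tan(-19.3°) tan(-0.119°) = -0.0007, H₀ = 1.5715 rad.
Bracket: H₀ sin φ sin δ + cos φ cos δ sin H₀ = 1.5715×-0.33051×-0.00208 + 0.94380×1.00000×1.00000 = 0.001080 + 0.943800 = 0.944880.
Q̄ = (S₀/π) × [bracket] = (1361/π) × 0.944880 = 409.3 W/m².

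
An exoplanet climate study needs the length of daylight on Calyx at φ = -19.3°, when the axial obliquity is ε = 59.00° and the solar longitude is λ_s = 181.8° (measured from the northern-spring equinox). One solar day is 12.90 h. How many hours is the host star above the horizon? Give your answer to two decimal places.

Solar declination: sin δ = sin ε · sin λ_s = sin 59.00° × sin 181.8° = -0.02692, so δ = -1.543°.
cos H₀ = −tan φ · tan δ = −tan(-19.3°) × tan(-1.543°) = -0.0094, so H₀ = 1.5802 rad = 90.54°.
Daylight = 2H₀/(2π) × 12.90 h = (1.5802/π) × 12.90 = 6.49 h.

6.49 h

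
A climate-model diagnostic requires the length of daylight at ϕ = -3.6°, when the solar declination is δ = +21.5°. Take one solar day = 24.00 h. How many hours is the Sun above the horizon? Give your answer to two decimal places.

cos h₀ = −tan ϕ · tan δ = −tan(-3.6°) × tan(+21.500°) = 0.0248, so h₀ = 1.5460 rad = 88.58°.
Daylight = 2h₀/(2π) × 24.00 h = (1.5460/π) × 24.00 = 11.81 h.

11.81 h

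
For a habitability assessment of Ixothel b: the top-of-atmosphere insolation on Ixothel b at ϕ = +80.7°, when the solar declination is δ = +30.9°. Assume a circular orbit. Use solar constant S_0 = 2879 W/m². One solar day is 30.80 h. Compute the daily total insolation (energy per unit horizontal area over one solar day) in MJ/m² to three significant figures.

162 MJ/m²

cos h₀ = −tan(+80.7°) tan(+30.900°) = -3.6547 ≤ −1 ⇒ polar day, h₀ = π.
Bracket: h₀ sin ϕ sin δ + cos ϕ cos δ sin h₀ = 3.1416×0.98686×0.51354 + 0.16160×0.85806×0.00000 = 1.592138 + 0.000000 = 1.592138.
Q̄ = (S_0/π) × [bracket] = (2879/π) × 1.592138 = 1459.1 W/m².
Daily total = Q̄ × 30.80 h × 3600 s/h = 1459.1 × 30.80 × 3600 / 10⁶ = 161.8 MJ/m².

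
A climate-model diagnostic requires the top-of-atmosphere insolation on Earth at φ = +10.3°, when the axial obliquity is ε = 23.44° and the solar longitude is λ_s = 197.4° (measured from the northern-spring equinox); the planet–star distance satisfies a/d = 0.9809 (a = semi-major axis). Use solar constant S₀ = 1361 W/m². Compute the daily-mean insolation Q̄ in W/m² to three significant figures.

Solar declination: sin δ = sin ε · sin λ_s = sin 23.44° × sin 197.4° = -0.11895, so δ = -6.832°.
cos H₀ = −tan(+10.3°) tan(-6.832°) = 0.0218, H₀ = 1.5490 rad.
Bracket: H₀ sin φ sin δ + cos φ cos δ sin H₀ = 1.5490×0.17880×-0.11895 + 0.98389×0.99290×0.99976 = -0.032945 + 0.976670 = 0.943725.
Inverse-square distance factor (a/d)² = 0.9809² = 0.962165.
Q̄ = (S₀/π) × 0.962165 × [bracket] = (1361/π) × 0.962165 × 0.943725 = 393.4 W/m².

Q̄ ≈ 393 W/m²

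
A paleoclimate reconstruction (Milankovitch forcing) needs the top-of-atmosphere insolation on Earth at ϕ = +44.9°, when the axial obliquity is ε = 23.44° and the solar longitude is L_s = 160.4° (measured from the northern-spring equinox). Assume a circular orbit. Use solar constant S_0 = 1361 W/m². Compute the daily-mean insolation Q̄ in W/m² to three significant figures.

Q̄ ≈ 371 W/m²

Solar declination: sin δ = sin ε · sin L_s = sin 23.44° × sin 160.4° = 0.13344, so δ = +7.668°.
cos h₀ = −tan(+44.9°) tan(+7.668°) = -0.1342, h₀ = 1.7054 rad.
Bracket: h₀ sin ϕ sin δ + cos ϕ cos δ sin h₀ = 1.7054×0.70587×0.13344 + 0.70834×0.99106×0.99096 = 0.160634 + 0.695661 = 0.856295.
Q̄ = (S_0/π) × [bracket] = (1361/π) × 0.856295 = 371.0 W/m².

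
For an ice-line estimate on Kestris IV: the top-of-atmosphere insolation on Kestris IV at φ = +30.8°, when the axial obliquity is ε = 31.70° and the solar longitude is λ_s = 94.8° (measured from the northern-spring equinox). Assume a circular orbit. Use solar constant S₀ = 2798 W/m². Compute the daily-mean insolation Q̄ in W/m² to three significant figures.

Q̄ ≈ 1.07e+03 W/m²

Solar declination: sin δ = sin ε · sin λ_s = sin 31.70° × sin 94.8° = 0.52363, so δ = +31.576°.
cos H₀ = −tan(+30.8°) tan(+31.576°) = -0.3664, H₀ = 1.9459 rad.
Bracket: H₀ sin φ sin δ + cos φ cos δ sin H₀ = 1.9459×0.51204×0.52363 + 0.85896×0.85195×0.93046 = 0.521734 + 0.680902 = 1.202636.
Q̄ = (S₀/π) × [bracket] = (2798/π) × 1.202636 = 1071 W/m².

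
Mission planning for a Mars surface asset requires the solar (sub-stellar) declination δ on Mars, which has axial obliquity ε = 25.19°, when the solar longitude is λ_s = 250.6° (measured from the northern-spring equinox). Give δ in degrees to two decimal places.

sin δ = sin ε · sin λ_s = sin 25.19° × sin 250.6° = -0.401456.
δ = arcsin(-0.401456) = -23.67°.

δ = -23.67°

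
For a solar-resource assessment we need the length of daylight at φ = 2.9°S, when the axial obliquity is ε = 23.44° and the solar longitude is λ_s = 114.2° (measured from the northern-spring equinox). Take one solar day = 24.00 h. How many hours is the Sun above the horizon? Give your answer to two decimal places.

11.85 h

Solar declination: sin δ = sin ε · sin λ_s = sin 23.44° × sin 114.2° = 0.36283, so δ = +21.274°.
cos H₀ = −tan φ · tan δ = −tan(-2.9°) × tan(+21.274°) = 0.0197, so H₀ = 1.5511 rad = 88.87°.
Daylight = 2H₀/(2π) × 24.00 h = (1.5511/π) × 24.00 = 11.85 h.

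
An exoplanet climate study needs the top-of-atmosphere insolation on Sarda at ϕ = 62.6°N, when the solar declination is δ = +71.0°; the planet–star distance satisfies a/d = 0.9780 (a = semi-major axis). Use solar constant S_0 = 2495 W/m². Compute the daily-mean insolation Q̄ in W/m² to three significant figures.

cos h₀ = −tan(+62.6°) tan(+71.000°) = -5.6028 ≤ −1 ⇒ polar day, h₀ = π.
Bracket: h₀ sin ϕ sin δ + cos ϕ cos δ sin h₀ = 3.1416×0.88782×0.94552 + 0.46020×0.32557×0.00000 = 2.637221 + 0.000000 = 2.637221.
Inverse-square distance factor (a/d)² = 0.9780² = 0.956484.
Q̄ = (S_0/π) × 0.956484 × [bracket] = (2495/π) × 0.956484 × 2.637221 = 2003 W/m².

Q̄ ≈ 2.00e+03 W/m²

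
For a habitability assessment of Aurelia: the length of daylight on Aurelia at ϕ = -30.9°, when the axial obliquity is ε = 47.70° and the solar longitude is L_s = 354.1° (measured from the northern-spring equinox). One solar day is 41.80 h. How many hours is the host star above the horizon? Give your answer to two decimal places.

Solar declination: sin δ = sin ε · sin L_s = sin 47.70° × sin 354.1° = -0.07603, so δ = -4.360°.
cos h₀ = −tan ϕ · tan δ = −tan(-30.9°) × tan(-4.360°) = -0.0456, so h₀ = 1.6164 rad = 92.62°.
Daylight = 2h₀/(2π) × 41.80 h = (1.6164/π) × 41.80 = 21.51 h.

21.51 h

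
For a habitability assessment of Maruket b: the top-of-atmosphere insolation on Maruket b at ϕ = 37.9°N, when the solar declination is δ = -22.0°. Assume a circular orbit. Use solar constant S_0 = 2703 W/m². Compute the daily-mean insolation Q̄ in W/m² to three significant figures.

cos h₀ = −tan(+37.9°) tan(-22.000°) = 0.3145, h₀ = 1.2508 rad.
Bracket: h₀ sin ϕ sin δ + cos ϕ cos δ sin h₀ = 1.2508×0.61429×-0.37461 + 0.78908×0.92718×0.94925 = -0.287833 + 0.694490 = 0.406657.
Q̄ = (S_0/π) × [bracket] = (2703/π) × 0.406657 = 349.9 W/m².

Q̄ ≈ 350 W/m²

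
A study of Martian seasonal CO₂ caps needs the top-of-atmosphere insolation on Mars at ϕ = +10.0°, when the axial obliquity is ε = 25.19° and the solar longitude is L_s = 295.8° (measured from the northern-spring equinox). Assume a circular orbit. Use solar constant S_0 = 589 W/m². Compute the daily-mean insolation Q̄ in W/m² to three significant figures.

Q̄ ≈ 151 W/m²

Solar declination: sin δ = sin ε · sin L_s = sin 25.19° × sin 295.8° = -0.38319, so δ = -22.532°.
cos h₀ = −tan(+10.0°) tan(-22.532°) = 0.0732, h₀ = 1.4976 rad.
Bracket: h₀ sin ϕ sin δ + cos ϕ cos δ sin h₀ = 1.4976×0.17365×-0.38319 + 0.98481×0.92367×0.99732 = -0.099652 + 0.907202 = 0.807550.
Q̄ = (S_0/π) × [bracket] = (589/π) × 0.807550 = 151.4 W/m².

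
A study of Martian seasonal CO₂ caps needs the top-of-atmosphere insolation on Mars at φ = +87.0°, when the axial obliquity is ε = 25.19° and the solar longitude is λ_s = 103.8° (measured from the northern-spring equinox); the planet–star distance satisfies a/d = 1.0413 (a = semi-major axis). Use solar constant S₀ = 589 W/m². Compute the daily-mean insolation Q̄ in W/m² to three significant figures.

Solar declination: sin δ = sin ε · sin λ_s = sin 25.19° × sin 103.8° = 0.41334, so δ = +24.415°.
cos H₀ = −tan(+87.0°) tan(+24.415°) = -8.6614 ≤ −1 ⇒ polar day, H₀ = π.
Bracket: H₀ sin φ sin δ + cos φ cos δ sin H₀ = 3.1416×0.99863×0.41334 + 0.05234×0.91058×0.00000 = 1.296770 + 0.000000 = 1.296770.
Inverse-square distance factor (a/d)² = 1.0413² = 1.084306.
Q̄ = (S₀/π) × 1.084306 × [bracket] = (589/π) × 1.084306 × 1.296770 = 263.6 W/m².

Q̄ ≈ 264 W/m²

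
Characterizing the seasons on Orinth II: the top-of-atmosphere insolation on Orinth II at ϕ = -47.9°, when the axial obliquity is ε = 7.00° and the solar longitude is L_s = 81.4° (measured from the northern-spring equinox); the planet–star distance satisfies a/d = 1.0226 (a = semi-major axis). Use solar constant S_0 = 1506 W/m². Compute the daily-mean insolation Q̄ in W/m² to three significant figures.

Q̄ ≈ 266 W/m²

Solar declination: sin δ = sin ε · sin L_s = sin 7.00° × sin 81.4° = 0.12050, so δ = +6.921°.
cos h₀ = −tan(-47.9°) tan(+6.921°) = 0.1343, h₀ = 1.4361 rad.
Bracket: h₀ sin ϕ sin δ + cos ϕ cos δ sin h₀ = 1.4361×-0.74198×0.12050 + 0.67043×0.99271×0.99094 = -0.128400 + 0.659513 = 0.531113.
Inverse-square distance factor (a/d)² = 1.0226² = 1.045711.
Q̄ = (S_0/π) × 1.045711 × [bracket] = (1506/π) × 1.045711 × 0.531113 = 266.2 W/m².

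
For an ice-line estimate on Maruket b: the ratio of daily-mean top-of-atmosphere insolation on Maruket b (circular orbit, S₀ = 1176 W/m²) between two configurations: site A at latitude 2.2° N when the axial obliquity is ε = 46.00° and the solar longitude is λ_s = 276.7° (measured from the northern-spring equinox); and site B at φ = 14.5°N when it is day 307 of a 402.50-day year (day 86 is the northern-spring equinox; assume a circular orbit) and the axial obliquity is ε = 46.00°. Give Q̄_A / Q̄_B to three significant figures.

— Configuration A (φ=+2.2°):
Solar declination: sin δ = sin ε · sin λ_s = sin 46.00° × sin 276.7° = -0.71443, so δ = -45.596°.
cos H₀ = −tan(+2.2°) tan(-45.596°) = 0.0392, H₀ = 1.5316 rad.
Bracket: H₀ sin φ sin δ + cos φ cos δ sin H₀ = 1.5316×0.03839×-0.71443 + 0.99926×0.69971×0.99923 = -0.042007 + 0.698654 = 0.656647.
Q̄ = (S₀/π) × [bracket] = (1176/π) × 0.656647 = 245.80 W/m².
— Configuration B (φ=+14.5°):
Solar longitude: λ_s = 360° × (307 − 86)/402.50 = 197.665°.
sin δ = sin 46.00° × sin 197.665° = -0.21828, so δ = -12.608°.
cos H₀ = −tan(+14.5°) tan(-12.608°) = 0.0578, H₀ = 1.5129 rad.
Bracket: H₀ sin φ sin δ + cos φ cos δ sin H₀ = 1.5129×0.25038×-0.21828 + 0.96815×0.97589×0.99833 = -0.082684 + 0.943230 = 0.860546.
Q̄ = (S₀/π) × [bracket] = (1176/π) × 0.860546 = 322.13 W/m².
Ratio Q̄_A / Q̄_B = 245.80 / 322.13 = 0.7630.

Q̄_A / Q̄_B ≈ 0.763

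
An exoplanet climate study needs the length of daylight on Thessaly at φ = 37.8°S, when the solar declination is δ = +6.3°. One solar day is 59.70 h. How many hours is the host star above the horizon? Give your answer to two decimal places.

28.22 h

cos H₀ = −tan φ · tan δ = −tan(-37.8°) × tan(+6.300°) = 0.0856, so H₀ = 1.4851 rad = 85.09°.
Daylight = 2H₀/(2π) × 59.70 h = (1.4851/π) × 59.70 = 28.22 h.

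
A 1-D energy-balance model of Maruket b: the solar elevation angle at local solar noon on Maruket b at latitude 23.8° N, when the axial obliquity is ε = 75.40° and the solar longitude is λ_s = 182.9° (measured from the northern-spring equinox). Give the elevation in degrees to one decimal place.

63.4°

Solar declination: sin δ = sin ε · sin λ_s = sin 75.40° × sin 182.9° = -0.04896, so δ = -2.806°.
At local noon the hour angle is zero, so the zenith angle equals |φ − δ| = |+23.8° − (-2.806°)| = 26.606°.
Elevation = 90° − 26.606° = 63.4°.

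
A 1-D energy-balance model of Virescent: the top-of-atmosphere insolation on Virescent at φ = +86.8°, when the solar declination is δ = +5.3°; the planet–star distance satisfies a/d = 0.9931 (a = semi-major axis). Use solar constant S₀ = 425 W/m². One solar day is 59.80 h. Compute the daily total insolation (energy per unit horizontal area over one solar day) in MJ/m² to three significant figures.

cos H₀ = −tan(+86.8°) tan(+5.300°) = -1.6593 ≤ −1 ⇒ polar day, H₀ = π.
Bracket: H₀ sin φ sin δ + cos φ cos δ sin H₀ = 3.1416×0.99844×0.09237 + 0.05582×0.99572×0.00000 = 0.289737 + 0.000000 = 0.289737.
Inverse-square distance factor (a/d)² = 0.9931² = 0.986248.
Q̄ = (S₀/π) × 0.986248 × [bracket] = (425/π) × 0.986248 × 0.289737 = 38.657 W/m².
Daily total = Q̄ × 59.80 h × 3600 s/h = 38.657 × 59.80 × 3600 / 10⁶ = 8.322 MJ/m².

8.32 MJ/m²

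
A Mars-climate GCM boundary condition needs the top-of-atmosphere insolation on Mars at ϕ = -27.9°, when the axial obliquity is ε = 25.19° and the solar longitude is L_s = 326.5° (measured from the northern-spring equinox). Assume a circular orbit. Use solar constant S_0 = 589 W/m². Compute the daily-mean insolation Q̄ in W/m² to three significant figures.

Q̄ ≈ 195 W/m²

Solar declination: sin δ = sin ε · sin L_s = sin 25.19° × sin 326.5° = -0.23492, so δ = -13.587°.
cos h₀ = −tan(-27.9°) tan(-13.587°) = -0.1280, h₀ = 1.6991 rad.
Bracket: h₀ sin ϕ sin δ + cos ϕ cos δ sin h₀ = 1.6991×-0.46793×-0.23492 + 0.88377×0.97202×0.99178 = 0.186775 + 0.851981 = 1.038756.
Q̄ = (S_0/π) × [bracket] = (589/π) × 1.038756 = 194.8 W/m².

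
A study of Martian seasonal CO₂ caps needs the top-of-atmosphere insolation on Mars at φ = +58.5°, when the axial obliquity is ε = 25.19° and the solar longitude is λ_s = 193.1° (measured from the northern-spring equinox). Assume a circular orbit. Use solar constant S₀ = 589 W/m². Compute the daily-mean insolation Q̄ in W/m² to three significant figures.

Q̄ ≈ 74.5 W/m²

Solar declination: sin δ = sin ε · sin λ_s = sin 25.19° × sin 193.1° = -0.09647, so δ = -5.536°.
cos H₀ = −tan(+58.5°) tan(-5.536°) = 0.1582, H₀ = 1.4120 rad.
Bracket: H₀ sin φ sin δ + cos φ cos δ sin H₀ = 1.4120×0.85264×-0.09647 + 0.52250×0.99534×0.98741 = -0.116143 + 0.513518 = 0.397375.
Q̄ = (S₀/π) × [bracket] = (589/π) × 0.397375 = 74.50 W/m².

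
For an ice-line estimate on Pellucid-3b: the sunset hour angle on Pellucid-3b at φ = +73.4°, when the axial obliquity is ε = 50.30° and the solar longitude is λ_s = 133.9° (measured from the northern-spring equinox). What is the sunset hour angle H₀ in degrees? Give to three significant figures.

H₀ = 180°

Solar declination: sin δ = sin ε · sin λ_s = sin 50.30° × sin 133.9° = 0.55439, so δ = +33.669°.
Sunrise equation: cos H₀ = −tan φ · tan δ = -2.2345 ≤ −1, so the host star never sets (polar day) and H₀ = π.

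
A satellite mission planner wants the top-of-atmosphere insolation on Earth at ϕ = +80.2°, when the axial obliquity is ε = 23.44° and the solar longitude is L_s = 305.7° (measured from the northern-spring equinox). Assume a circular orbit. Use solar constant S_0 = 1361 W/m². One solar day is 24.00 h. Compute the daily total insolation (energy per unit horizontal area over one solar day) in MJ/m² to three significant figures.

0.00 MJ/m²

Solar declination: sin δ = sin ε · sin L_s = sin 23.44° × sin 305.7° = -0.32304, so δ = -18.847°.
cos h₀ = −tan(+80.2°) tan(-18.847°) = 1.9761 ≥ 1 ⇒ polar night, h₀ = 0 and Q̄ = 0.
Daily total = Q̄ × 24.00 h × 3600 s/h = 0.00 MJ/m².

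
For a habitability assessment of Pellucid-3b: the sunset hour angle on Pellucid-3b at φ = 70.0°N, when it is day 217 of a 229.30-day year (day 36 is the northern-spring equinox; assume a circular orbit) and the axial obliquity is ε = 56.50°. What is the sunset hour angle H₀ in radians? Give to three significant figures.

H₀ = 0.00 rad

Solar longitude: λ_s = 360° × (217 − 36)/229.30 = 284.169°.
sin δ = sin 56.50° × sin 284.169° = -0.80852, so δ = -53.951°.
cos H₀ = −tan φ · tan δ = 3.7748 ≥ 1, so the host star never rises (polar night) and H₀ = 0.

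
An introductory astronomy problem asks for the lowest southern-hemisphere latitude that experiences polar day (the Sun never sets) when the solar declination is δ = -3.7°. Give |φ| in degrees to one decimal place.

Polar day requires cos H₀ = −tan φ tan δ ≤ −1, i.e. tan φ tan δ ≥ 1.
The boundary is |tan φ| · |tan δ| = 1, so |φ| = 90° − |δ| = 90° − 3.7° = 86.3° in the southern hemisphere.

|φ| = 86.3°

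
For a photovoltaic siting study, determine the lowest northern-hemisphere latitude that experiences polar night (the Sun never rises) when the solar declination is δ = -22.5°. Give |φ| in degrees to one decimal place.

Polar night requires cos H₀ = −tan φ tan δ ≥ 1, i.e. tan φ tan δ ≤ −1.
The boundary is |tan φ| · |tan δ| = 1, so |φ| = 90° − |δ| = 90° − 22.5° = 67.5° in the northern hemisphere.

|φ| = 67.5°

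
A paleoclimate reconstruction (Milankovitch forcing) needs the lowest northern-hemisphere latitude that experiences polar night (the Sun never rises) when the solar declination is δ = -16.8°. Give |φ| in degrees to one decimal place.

|φ| = 73.2°

Polar night requires cos H₀ = −tan φ tan δ ≥ 1, i.e. tan φ tan δ ≤ −1.
The boundary is |tan φ| · |tan δ| = 1, so |φ| = 90° − |δ| = 90° − 16.8° = 73.2° in the northern hemisphere.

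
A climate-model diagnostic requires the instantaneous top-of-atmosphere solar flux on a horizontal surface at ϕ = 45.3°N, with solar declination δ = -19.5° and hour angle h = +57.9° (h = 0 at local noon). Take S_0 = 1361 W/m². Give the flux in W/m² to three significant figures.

157 W/m²

cos θ_z = sin ϕ sin δ + cos ϕ cos δ cos h = -0.237270 + 0.352343 = 0.115073.
Flux = S_0 · cos θ_z = 1361 × 0.115073 = 156.6 W/m².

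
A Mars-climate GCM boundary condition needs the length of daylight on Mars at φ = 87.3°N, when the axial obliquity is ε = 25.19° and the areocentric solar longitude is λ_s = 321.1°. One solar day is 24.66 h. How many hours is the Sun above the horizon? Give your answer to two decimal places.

0.00 h

sin δ = sin 25.19° × sin 321.1° = -0.26727, so δ = -15.502°.
cos H₀ = −tan φ · tan δ = 5.8815 ≥ 1, so the Sun never rises (polar night) and H₀ = 0.
Daylight = 2H₀/(2π) × 24.66 h = (0.0000/π) × 24.66 = 0.00 h.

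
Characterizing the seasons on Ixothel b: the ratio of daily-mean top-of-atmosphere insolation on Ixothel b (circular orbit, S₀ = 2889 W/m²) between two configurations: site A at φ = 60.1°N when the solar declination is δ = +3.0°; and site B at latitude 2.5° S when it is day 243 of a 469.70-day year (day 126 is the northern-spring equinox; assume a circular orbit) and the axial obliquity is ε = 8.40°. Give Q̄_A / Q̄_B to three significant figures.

— Configuration A (φ=+60.1°):
cos H₀ = −tan(+60.1°) tan(+3.000°) = -0.0911, H₀ = 1.6621 rad.
Bracket: H₀ sin φ sin δ + cos φ cos δ sin H₀ = 1.6621×0.86690×0.05234 + 0.49849×0.99863×0.99584 = 0.075415 + 0.495736 = 0.571151.
Q̄ = (S₀/π) × [bracket] = (2889/π) × 0.571151 = 525.23 W/m².
— Configuration B (φ=-2.5°):
Solar longitude: λ_s = 360° × (243 − 126)/469.70 = 89.674°.
sin δ = sin 8.40° × sin 89.674° = 0.14608, so δ = +8.400°.
cos H₀ = −tan(-2.5°) tan(+8.400°) = 0.0064, H₀ = 1.5643 rad.
Bracket: H₀ sin φ sin δ + cos φ cos δ sin H₀ = 1.5643×-0.04362×0.14608 + 0.99905×0.98927×0.99998 = -0.009968 + 0.988310 = 0.978342.
Q̄ = (S₀/π) × [bracket] = (2889/π) × 0.978342 = 899.68 W/m².
Ratio Q̄_A / Q̄_B = 525.23 / 899.68 = 0.5838.

Q̄_A / Q̄_B ≈ 0.584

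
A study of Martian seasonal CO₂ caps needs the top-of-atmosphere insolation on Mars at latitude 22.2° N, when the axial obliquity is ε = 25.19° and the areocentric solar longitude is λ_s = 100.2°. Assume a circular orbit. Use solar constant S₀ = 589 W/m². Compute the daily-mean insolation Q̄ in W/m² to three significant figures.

Q̄ ≈ 207 W/m²

sin δ = sin 25.19° × sin 100.2° = 0.41889, so δ = +24.765°.
cos H₀ = −tan(+22.2°) tan(+24.765°) = -0.1883, H₀ = 1.7602 rad.
Bracket: H₀ sin φ sin δ + cos φ cos δ sin H₀ = 1.7602×0.37784×0.41889 + 0.92587×0.90803×0.98212 = 0.278593 + 0.825686 = 1.104279.
Q̄ = (S₀/π) × [bracket] = (589/π) × 1.104279 = 207.0 W/m².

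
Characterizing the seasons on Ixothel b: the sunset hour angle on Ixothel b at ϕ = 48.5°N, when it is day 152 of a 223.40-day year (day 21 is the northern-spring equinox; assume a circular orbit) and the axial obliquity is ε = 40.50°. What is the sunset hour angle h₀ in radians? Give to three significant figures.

h₀ = 1.16 rad

Solar longitude: L_s = 360° × (152 − 21)/223.40 = 211.101°.
sin δ = sin 40.50° × sin 211.101° = -0.33547, so δ = -19.601°.
cos h₀ = −tan ϕ · tan δ = −tan(+48.5°) × tan(-19.601°) = 0.4025, so h₀ = 1.1565 rad = 66.26°.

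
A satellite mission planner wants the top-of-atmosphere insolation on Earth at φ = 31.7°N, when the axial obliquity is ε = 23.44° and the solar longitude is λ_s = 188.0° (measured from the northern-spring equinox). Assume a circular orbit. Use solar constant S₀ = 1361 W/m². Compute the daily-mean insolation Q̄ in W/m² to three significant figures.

Solar declination: sin δ = sin ε · sin λ_s = sin 23.44° × sin 188.0° = -0.05536, so δ = -3.174°.
cos H₀ = −tan(+31.7°) tan(-3.174°) = 0.0342, H₀ = 1.5365 rad.
Bracket: H₀ sin φ sin δ + cos φ cos δ sin H₀ = 1.5365×0.52547×-0.05536 + 0.85081×0.99847×0.99941 = -0.044697 + 0.849007 = 0.804310.
Q̄ = (S₀/π) × [bracket] = (1361/π) × 0.804310 = 348.4 W/m².

Q̄ ≈ 348 W/m²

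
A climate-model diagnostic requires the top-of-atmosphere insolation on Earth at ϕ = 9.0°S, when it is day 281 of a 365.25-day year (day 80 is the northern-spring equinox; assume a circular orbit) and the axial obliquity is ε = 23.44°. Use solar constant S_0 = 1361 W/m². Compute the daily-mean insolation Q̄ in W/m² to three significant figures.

Solar longitude: L_s = 360° × (281 − 80)/365.25 = 198.111°.
sin δ = sin 23.44° × sin 198.111° = -0.12366, so δ = -7.103°.
cos h₀ = −tan(-9.0°) tan(-7.103°) = -0.0197, h₀ = 1.5905 rad.
Bracket: h₀ sin ϕ sin δ + cos ϕ cos δ sin h₀ = 1.5905×-0.15643×-0.12366 + 0.98769×0.99233×0.99981 = 0.030767 + 0.979928 = 1.010695.
Q̄ = (S_0/π) × [bracket] = (1361/π) × 1.010695 = 437.9 W/m².

Q̄ ≈ 438 W/m²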